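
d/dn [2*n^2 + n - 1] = 4*n + 1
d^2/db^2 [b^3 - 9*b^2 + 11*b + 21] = 6*b - 18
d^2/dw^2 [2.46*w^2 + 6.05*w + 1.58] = 4.92000000000000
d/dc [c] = 1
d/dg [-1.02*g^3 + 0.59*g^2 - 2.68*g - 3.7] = -3.06*g^2 + 1.18*g - 2.68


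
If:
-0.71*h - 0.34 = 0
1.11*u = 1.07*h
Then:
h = -0.48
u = -0.46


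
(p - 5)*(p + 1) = p^2 - 4*p - 5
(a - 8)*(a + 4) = a^2 - 4*a - 32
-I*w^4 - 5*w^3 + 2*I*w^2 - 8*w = w*(w - 4*I)*(w - 2*I)*(-I*w + 1)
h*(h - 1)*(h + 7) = h^3 + 6*h^2 - 7*h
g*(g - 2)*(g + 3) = g^3 + g^2 - 6*g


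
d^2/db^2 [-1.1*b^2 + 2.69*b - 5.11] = -2.20000000000000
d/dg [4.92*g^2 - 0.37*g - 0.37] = 9.84*g - 0.37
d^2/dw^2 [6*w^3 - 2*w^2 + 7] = 36*w - 4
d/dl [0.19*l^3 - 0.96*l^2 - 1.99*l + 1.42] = 0.57*l^2 - 1.92*l - 1.99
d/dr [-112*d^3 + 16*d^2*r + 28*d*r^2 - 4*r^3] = 16*d^2 + 56*d*r - 12*r^2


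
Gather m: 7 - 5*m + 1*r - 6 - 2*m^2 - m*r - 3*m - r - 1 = -2*m^2 + m*(-r - 8)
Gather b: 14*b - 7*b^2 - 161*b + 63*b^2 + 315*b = 56*b^2 + 168*b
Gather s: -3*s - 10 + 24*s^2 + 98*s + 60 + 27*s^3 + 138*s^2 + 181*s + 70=27*s^3 + 162*s^2 + 276*s + 120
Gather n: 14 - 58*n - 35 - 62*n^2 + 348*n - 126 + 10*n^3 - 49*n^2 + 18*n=10*n^3 - 111*n^2 + 308*n - 147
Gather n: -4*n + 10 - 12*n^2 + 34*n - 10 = -12*n^2 + 30*n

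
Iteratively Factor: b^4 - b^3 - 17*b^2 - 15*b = (b + 1)*(b^3 - 2*b^2 - 15*b) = (b + 1)*(b + 3)*(b^2 - 5*b) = b*(b + 1)*(b + 3)*(b - 5)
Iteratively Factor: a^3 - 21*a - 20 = (a + 1)*(a^2 - a - 20) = (a - 5)*(a + 1)*(a + 4)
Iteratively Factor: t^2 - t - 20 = (t - 5)*(t + 4)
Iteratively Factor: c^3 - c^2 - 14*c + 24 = (c - 3)*(c^2 + 2*c - 8) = (c - 3)*(c + 4)*(c - 2)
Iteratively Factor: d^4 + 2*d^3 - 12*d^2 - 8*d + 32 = (d + 2)*(d^3 - 12*d + 16) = (d - 2)*(d + 2)*(d^2 + 2*d - 8) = (d - 2)^2*(d + 2)*(d + 4)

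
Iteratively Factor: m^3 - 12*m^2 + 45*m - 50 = (m - 5)*(m^2 - 7*m + 10) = (m - 5)*(m - 2)*(m - 5)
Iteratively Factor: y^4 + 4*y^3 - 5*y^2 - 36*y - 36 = (y + 2)*(y^3 + 2*y^2 - 9*y - 18) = (y + 2)^2*(y^2 - 9) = (y - 3)*(y + 2)^2*(y + 3)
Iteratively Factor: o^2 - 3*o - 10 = (o - 5)*(o + 2)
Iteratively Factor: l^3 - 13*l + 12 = (l - 1)*(l^2 + l - 12) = (l - 3)*(l - 1)*(l + 4)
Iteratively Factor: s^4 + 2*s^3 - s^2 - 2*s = (s)*(s^3 + 2*s^2 - s - 2) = s*(s + 1)*(s^2 + s - 2) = s*(s - 1)*(s + 1)*(s + 2)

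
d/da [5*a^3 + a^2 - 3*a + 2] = 15*a^2 + 2*a - 3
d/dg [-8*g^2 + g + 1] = 1 - 16*g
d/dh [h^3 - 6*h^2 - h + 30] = 3*h^2 - 12*h - 1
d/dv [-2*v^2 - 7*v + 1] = -4*v - 7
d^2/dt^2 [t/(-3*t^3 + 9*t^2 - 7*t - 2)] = 2*(-t*(9*t^2 - 18*t + 7)^2 + (9*t^2 + 9*t*(t - 1) - 18*t + 7)*(3*t^3 - 9*t^2 + 7*t + 2))/(3*t^3 - 9*t^2 + 7*t + 2)^3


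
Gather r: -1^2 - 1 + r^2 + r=r^2 + r - 2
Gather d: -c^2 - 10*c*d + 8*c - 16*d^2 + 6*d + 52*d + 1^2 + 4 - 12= -c^2 + 8*c - 16*d^2 + d*(58 - 10*c) - 7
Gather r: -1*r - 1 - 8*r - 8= -9*r - 9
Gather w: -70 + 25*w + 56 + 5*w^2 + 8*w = 5*w^2 + 33*w - 14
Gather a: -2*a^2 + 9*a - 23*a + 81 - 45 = -2*a^2 - 14*a + 36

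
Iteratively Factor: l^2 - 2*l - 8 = (l - 4)*(l + 2)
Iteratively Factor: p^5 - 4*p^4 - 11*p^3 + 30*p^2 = (p - 5)*(p^4 + p^3 - 6*p^2) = (p - 5)*(p - 2)*(p^3 + 3*p^2) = p*(p - 5)*(p - 2)*(p^2 + 3*p) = p^2*(p - 5)*(p - 2)*(p + 3)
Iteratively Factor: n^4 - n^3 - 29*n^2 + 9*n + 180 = (n + 3)*(n^3 - 4*n^2 - 17*n + 60) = (n - 3)*(n + 3)*(n^2 - n - 20) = (n - 5)*(n - 3)*(n + 3)*(n + 4)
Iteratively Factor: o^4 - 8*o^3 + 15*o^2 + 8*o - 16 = (o - 4)*(o^3 - 4*o^2 - o + 4) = (o - 4)^2*(o^2 - 1) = (o - 4)^2*(o - 1)*(o + 1)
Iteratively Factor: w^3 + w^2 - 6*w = (w)*(w^2 + w - 6) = w*(w - 2)*(w + 3)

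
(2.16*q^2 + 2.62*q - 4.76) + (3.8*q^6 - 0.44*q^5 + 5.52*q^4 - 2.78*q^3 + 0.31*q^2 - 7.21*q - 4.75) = 3.8*q^6 - 0.44*q^5 + 5.52*q^4 - 2.78*q^3 + 2.47*q^2 - 4.59*q - 9.51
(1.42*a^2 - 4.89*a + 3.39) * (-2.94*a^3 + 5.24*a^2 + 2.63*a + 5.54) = -4.1748*a^5 + 21.8174*a^4 - 31.8556*a^3 + 12.7697*a^2 - 18.1749*a + 18.7806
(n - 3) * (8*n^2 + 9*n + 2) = 8*n^3 - 15*n^2 - 25*n - 6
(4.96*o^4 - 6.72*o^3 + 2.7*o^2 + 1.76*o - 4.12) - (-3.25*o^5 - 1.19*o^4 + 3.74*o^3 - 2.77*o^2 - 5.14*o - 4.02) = 3.25*o^5 + 6.15*o^4 - 10.46*o^3 + 5.47*o^2 + 6.9*o - 0.100000000000001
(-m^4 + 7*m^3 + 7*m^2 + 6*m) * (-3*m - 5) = 3*m^5 - 16*m^4 - 56*m^3 - 53*m^2 - 30*m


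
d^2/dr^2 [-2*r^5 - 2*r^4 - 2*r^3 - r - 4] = 4*r*(-10*r^2 - 6*r - 3)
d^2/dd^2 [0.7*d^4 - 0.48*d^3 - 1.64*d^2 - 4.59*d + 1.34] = 8.4*d^2 - 2.88*d - 3.28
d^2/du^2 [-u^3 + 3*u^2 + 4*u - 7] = 6 - 6*u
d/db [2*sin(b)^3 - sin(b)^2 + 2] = 2*(3*sin(b) - 1)*sin(b)*cos(b)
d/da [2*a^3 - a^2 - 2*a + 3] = 6*a^2 - 2*a - 2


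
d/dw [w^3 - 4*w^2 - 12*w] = 3*w^2 - 8*w - 12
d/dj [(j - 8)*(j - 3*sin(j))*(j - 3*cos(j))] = (8 - j)*(j - 3*cos(j))*(3*cos(j) - 1) + (j - 8)*(j - 3*sin(j))*(3*sin(j) + 1) + (j - 3*sin(j))*(j - 3*cos(j))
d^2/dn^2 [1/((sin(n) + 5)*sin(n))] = (-4*sin(n) - 15 - 19/sin(n) + 30/sin(n)^2 + 50/sin(n)^3)/(sin(n) + 5)^3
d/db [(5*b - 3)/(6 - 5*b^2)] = 5*(5*b^2 - 6*b + 6)/(25*b^4 - 60*b^2 + 36)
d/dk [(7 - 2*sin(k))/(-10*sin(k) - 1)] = 72*cos(k)/(10*sin(k) + 1)^2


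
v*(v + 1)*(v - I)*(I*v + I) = I*v^4 + v^3 + 2*I*v^3 + 2*v^2 + I*v^2 + v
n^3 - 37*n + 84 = (n - 4)*(n - 3)*(n + 7)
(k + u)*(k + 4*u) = k^2 + 5*k*u + 4*u^2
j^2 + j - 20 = (j - 4)*(j + 5)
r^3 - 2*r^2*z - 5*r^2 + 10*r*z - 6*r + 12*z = (r - 6)*(r + 1)*(r - 2*z)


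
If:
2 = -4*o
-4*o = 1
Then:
No Solution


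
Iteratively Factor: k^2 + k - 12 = (k - 3)*(k + 4)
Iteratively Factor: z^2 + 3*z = (z)*(z + 3)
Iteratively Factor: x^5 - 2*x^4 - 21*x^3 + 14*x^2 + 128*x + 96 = (x + 3)*(x^4 - 5*x^3 - 6*x^2 + 32*x + 32) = (x + 1)*(x + 3)*(x^3 - 6*x^2 + 32) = (x - 4)*(x + 1)*(x + 3)*(x^2 - 2*x - 8) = (x - 4)*(x + 1)*(x + 2)*(x + 3)*(x - 4)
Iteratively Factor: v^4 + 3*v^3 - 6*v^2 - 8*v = (v + 1)*(v^3 + 2*v^2 - 8*v) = v*(v + 1)*(v^2 + 2*v - 8) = v*(v - 2)*(v + 1)*(v + 4)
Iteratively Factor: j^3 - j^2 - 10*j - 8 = (j - 4)*(j^2 + 3*j + 2) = (j - 4)*(j + 2)*(j + 1)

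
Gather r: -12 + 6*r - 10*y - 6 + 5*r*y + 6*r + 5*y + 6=r*(5*y + 12) - 5*y - 12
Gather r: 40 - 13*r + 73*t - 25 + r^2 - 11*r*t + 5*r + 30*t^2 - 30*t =r^2 + r*(-11*t - 8) + 30*t^2 + 43*t + 15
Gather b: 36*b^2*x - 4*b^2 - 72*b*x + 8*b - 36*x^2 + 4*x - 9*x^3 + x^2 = b^2*(36*x - 4) + b*(8 - 72*x) - 9*x^3 - 35*x^2 + 4*x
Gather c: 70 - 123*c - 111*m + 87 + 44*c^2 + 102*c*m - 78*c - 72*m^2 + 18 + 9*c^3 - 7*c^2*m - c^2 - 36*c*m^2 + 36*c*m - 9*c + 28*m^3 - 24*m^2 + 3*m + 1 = 9*c^3 + c^2*(43 - 7*m) + c*(-36*m^2 + 138*m - 210) + 28*m^3 - 96*m^2 - 108*m + 176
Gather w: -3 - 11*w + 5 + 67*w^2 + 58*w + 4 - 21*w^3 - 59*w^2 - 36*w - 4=-21*w^3 + 8*w^2 + 11*w + 2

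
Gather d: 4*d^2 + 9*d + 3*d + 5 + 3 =4*d^2 + 12*d + 8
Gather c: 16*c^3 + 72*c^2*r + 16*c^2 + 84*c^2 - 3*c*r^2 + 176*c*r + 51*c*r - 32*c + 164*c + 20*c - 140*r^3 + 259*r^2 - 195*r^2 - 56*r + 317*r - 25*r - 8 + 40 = 16*c^3 + c^2*(72*r + 100) + c*(-3*r^2 + 227*r + 152) - 140*r^3 + 64*r^2 + 236*r + 32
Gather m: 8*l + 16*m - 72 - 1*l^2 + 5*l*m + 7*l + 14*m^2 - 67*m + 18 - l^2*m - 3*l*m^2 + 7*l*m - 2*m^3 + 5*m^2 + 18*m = -l^2 + 15*l - 2*m^3 + m^2*(19 - 3*l) + m*(-l^2 + 12*l - 33) - 54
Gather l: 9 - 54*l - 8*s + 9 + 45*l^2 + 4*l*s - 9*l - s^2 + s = 45*l^2 + l*(4*s - 63) - s^2 - 7*s + 18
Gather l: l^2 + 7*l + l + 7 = l^2 + 8*l + 7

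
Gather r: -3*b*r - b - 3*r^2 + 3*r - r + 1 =-b - 3*r^2 + r*(2 - 3*b) + 1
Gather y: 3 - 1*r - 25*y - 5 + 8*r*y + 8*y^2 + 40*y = -r + 8*y^2 + y*(8*r + 15) - 2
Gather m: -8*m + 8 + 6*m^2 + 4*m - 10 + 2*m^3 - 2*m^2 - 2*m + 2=2*m^3 + 4*m^2 - 6*m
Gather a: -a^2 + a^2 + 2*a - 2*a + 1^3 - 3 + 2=0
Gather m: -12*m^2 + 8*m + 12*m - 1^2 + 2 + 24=-12*m^2 + 20*m + 25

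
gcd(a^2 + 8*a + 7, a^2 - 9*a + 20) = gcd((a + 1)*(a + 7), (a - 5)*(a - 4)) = 1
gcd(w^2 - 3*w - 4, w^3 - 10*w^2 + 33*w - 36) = w - 4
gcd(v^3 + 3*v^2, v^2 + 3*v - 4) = 1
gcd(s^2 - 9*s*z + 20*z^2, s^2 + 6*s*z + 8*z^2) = 1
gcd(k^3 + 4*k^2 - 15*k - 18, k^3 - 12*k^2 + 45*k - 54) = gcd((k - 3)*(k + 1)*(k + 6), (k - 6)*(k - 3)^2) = k - 3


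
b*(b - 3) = b^2 - 3*b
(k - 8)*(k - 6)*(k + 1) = k^3 - 13*k^2 + 34*k + 48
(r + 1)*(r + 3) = r^2 + 4*r + 3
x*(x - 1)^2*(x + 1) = x^4 - x^3 - x^2 + x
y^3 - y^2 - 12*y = y*(y - 4)*(y + 3)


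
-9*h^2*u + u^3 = u*(-3*h + u)*(3*h + u)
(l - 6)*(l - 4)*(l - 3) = l^3 - 13*l^2 + 54*l - 72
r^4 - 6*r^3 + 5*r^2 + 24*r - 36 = (r - 3)^2*(r - 2)*(r + 2)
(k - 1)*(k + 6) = k^2 + 5*k - 6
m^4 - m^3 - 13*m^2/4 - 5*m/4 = m*(m - 5/2)*(m + 1/2)*(m + 1)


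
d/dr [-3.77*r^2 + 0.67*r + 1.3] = 0.67 - 7.54*r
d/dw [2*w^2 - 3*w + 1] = 4*w - 3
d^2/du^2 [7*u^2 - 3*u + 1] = 14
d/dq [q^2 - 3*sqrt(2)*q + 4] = 2*q - 3*sqrt(2)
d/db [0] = 0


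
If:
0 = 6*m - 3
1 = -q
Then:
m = 1/2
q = -1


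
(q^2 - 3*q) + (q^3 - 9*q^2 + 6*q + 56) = q^3 - 8*q^2 + 3*q + 56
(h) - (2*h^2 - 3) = -2*h^2 + h + 3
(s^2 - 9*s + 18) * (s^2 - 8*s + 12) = s^4 - 17*s^3 + 102*s^2 - 252*s + 216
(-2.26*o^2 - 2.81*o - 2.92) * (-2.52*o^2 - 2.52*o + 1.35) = 5.6952*o^4 + 12.7764*o^3 + 11.3886*o^2 + 3.5649*o - 3.942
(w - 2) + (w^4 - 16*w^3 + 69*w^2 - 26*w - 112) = w^4 - 16*w^3 + 69*w^2 - 25*w - 114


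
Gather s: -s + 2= 2 - s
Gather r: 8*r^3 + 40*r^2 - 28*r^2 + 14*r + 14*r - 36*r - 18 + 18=8*r^3 + 12*r^2 - 8*r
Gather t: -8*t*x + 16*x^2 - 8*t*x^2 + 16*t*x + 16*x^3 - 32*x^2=t*(-8*x^2 + 8*x) + 16*x^3 - 16*x^2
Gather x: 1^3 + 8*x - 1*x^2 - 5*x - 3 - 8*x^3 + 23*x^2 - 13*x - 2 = -8*x^3 + 22*x^2 - 10*x - 4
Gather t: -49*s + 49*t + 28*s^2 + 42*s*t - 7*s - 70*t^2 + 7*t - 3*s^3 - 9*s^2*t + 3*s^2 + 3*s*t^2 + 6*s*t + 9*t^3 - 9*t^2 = -3*s^3 + 31*s^2 - 56*s + 9*t^3 + t^2*(3*s - 79) + t*(-9*s^2 + 48*s + 56)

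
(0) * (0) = 0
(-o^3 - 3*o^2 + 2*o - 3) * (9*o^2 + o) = -9*o^5 - 28*o^4 + 15*o^3 - 25*o^2 - 3*o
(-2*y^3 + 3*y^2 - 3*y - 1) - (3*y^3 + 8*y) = -5*y^3 + 3*y^2 - 11*y - 1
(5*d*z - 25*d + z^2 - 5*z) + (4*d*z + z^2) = 9*d*z - 25*d + 2*z^2 - 5*z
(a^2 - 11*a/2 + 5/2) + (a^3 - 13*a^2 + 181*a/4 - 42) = a^3 - 12*a^2 + 159*a/4 - 79/2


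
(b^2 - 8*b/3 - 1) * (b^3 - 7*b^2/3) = b^5 - 5*b^4 + 47*b^3/9 + 7*b^2/3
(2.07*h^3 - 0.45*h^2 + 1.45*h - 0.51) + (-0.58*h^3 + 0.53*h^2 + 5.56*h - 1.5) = 1.49*h^3 + 0.08*h^2 + 7.01*h - 2.01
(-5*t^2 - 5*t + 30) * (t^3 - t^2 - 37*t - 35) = -5*t^5 + 220*t^3 + 330*t^2 - 935*t - 1050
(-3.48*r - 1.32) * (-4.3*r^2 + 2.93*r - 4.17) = 14.964*r^3 - 4.5204*r^2 + 10.644*r + 5.5044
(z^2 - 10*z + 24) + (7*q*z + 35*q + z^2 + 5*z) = 7*q*z + 35*q + 2*z^2 - 5*z + 24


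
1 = 1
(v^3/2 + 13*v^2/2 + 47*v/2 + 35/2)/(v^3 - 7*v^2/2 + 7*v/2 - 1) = (v^3 + 13*v^2 + 47*v + 35)/(2*v^3 - 7*v^2 + 7*v - 2)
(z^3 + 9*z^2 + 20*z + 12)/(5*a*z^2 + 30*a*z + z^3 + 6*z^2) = (z^2 + 3*z + 2)/(z*(5*a + z))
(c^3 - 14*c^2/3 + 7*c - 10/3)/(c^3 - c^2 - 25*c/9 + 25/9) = 3*(c - 2)/(3*c + 5)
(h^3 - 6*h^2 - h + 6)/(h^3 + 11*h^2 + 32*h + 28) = (h^3 - 6*h^2 - h + 6)/(h^3 + 11*h^2 + 32*h + 28)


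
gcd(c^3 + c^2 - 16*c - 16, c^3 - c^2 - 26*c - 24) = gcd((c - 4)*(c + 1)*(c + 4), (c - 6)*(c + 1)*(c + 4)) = c^2 + 5*c + 4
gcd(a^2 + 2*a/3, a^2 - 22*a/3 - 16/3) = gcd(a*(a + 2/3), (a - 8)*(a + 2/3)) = a + 2/3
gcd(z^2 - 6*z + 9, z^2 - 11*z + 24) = z - 3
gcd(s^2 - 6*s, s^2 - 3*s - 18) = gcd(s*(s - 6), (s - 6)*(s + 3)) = s - 6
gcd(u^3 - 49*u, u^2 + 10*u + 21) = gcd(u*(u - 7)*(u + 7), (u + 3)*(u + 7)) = u + 7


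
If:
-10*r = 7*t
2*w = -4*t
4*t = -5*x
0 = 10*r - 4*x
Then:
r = 0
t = 0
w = 0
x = 0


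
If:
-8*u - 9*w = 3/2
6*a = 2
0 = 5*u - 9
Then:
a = 1/3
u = 9/5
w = -53/30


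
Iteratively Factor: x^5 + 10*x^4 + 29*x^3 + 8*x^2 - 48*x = (x)*(x^4 + 10*x^3 + 29*x^2 + 8*x - 48) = x*(x + 4)*(x^3 + 6*x^2 + 5*x - 12) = x*(x + 3)*(x + 4)*(x^2 + 3*x - 4) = x*(x + 3)*(x + 4)^2*(x - 1)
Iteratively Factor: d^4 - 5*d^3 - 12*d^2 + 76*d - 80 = (d - 2)*(d^3 - 3*d^2 - 18*d + 40) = (d - 5)*(d - 2)*(d^2 + 2*d - 8) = (d - 5)*(d - 2)*(d + 4)*(d - 2)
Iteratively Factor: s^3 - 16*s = (s - 4)*(s^2 + 4*s) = (s - 4)*(s + 4)*(s)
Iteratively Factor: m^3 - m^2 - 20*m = (m)*(m^2 - m - 20) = m*(m + 4)*(m - 5)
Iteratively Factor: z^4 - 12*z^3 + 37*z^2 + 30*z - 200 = (z + 2)*(z^3 - 14*z^2 + 65*z - 100) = (z - 5)*(z + 2)*(z^2 - 9*z + 20) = (z - 5)^2*(z + 2)*(z - 4)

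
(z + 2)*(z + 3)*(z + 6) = z^3 + 11*z^2 + 36*z + 36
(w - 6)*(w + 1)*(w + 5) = w^3 - 31*w - 30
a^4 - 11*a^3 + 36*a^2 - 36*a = a*(a - 6)*(a - 3)*(a - 2)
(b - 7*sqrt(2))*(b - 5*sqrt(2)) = b^2 - 12*sqrt(2)*b + 70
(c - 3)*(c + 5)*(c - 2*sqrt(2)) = c^3 - 2*sqrt(2)*c^2 + 2*c^2 - 15*c - 4*sqrt(2)*c + 30*sqrt(2)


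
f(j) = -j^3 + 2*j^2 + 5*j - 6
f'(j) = -3*j^2 + 4*j + 5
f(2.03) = 4.03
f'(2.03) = 0.76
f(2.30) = 3.91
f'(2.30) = -1.67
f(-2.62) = 12.61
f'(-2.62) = -26.07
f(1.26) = 1.47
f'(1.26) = 5.28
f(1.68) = 3.30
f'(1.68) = 3.25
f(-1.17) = -7.51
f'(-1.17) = -3.79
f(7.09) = -226.41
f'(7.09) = -117.44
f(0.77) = -1.42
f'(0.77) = 6.30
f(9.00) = -528.00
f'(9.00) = -202.00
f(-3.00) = 24.00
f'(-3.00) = -34.00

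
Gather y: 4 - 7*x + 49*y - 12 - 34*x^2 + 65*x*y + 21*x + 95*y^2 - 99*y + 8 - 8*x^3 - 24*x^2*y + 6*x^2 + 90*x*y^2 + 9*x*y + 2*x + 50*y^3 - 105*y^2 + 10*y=-8*x^3 - 28*x^2 + 16*x + 50*y^3 + y^2*(90*x - 10) + y*(-24*x^2 + 74*x - 40)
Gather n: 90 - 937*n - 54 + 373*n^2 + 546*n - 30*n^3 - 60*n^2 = -30*n^3 + 313*n^2 - 391*n + 36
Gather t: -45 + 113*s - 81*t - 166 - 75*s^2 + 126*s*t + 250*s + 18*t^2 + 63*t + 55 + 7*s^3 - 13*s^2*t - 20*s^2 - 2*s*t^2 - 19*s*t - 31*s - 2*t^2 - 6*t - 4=7*s^3 - 95*s^2 + 332*s + t^2*(16 - 2*s) + t*(-13*s^2 + 107*s - 24) - 160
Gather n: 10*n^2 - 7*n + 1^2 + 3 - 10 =10*n^2 - 7*n - 6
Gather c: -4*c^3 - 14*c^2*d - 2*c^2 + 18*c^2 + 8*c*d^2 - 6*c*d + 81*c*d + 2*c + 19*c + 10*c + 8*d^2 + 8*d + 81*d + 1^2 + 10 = -4*c^3 + c^2*(16 - 14*d) + c*(8*d^2 + 75*d + 31) + 8*d^2 + 89*d + 11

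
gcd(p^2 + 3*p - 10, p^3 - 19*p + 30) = p^2 + 3*p - 10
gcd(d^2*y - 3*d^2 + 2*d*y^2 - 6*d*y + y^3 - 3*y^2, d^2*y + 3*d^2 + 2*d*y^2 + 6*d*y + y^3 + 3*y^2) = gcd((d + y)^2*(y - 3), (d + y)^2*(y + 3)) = d^2 + 2*d*y + y^2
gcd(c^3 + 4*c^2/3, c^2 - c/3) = c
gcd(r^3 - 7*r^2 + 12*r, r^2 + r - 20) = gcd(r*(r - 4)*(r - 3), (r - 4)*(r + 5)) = r - 4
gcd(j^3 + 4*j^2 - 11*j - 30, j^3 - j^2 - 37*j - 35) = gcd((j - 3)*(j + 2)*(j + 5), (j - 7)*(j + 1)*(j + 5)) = j + 5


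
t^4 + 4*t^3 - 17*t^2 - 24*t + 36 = (t - 3)*(t - 1)*(t + 2)*(t + 6)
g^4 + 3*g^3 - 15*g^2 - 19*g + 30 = (g - 3)*(g - 1)*(g + 2)*(g + 5)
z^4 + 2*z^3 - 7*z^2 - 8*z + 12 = (z - 2)*(z - 1)*(z + 2)*(z + 3)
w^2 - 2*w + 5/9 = (w - 5/3)*(w - 1/3)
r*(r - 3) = r^2 - 3*r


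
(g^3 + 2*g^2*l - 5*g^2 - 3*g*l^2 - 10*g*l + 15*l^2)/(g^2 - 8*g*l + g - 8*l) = (g^3 + 2*g^2*l - 5*g^2 - 3*g*l^2 - 10*g*l + 15*l^2)/(g^2 - 8*g*l + g - 8*l)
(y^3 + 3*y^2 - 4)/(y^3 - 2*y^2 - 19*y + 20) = (y^2 + 4*y + 4)/(y^2 - y - 20)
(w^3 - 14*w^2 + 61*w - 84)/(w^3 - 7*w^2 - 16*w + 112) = (w - 3)/(w + 4)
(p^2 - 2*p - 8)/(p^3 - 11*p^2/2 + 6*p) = 2*(p + 2)/(p*(2*p - 3))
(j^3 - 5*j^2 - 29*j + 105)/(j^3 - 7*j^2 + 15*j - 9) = (j^2 - 2*j - 35)/(j^2 - 4*j + 3)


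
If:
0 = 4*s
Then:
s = 0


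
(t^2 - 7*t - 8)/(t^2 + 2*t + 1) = (t - 8)/(t + 1)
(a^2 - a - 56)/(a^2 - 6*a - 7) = (-a^2 + a + 56)/(-a^2 + 6*a + 7)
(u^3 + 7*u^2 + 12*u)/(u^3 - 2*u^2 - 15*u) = (u + 4)/(u - 5)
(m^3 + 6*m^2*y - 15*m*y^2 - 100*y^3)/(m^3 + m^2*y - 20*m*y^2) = (m + 5*y)/m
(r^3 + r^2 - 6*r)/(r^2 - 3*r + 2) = r*(r + 3)/(r - 1)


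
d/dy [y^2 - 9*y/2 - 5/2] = 2*y - 9/2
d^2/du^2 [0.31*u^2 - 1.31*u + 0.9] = 0.620000000000000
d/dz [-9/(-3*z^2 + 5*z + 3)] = 9*(5 - 6*z)/(-3*z^2 + 5*z + 3)^2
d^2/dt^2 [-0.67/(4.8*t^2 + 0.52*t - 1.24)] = (30.8736*t^2 + 3.34464*t - 0.67*(9.6*t + 0.52)*(19.2*t + 1.04) - 7.97568)/(4.8*t^2 + 0.52*t - 1.24)^3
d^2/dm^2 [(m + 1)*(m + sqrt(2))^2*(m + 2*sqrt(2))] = 12*m^2 + 6*m + 24*sqrt(2)*m + 8*sqrt(2) + 20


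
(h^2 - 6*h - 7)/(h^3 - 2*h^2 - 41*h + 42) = (h + 1)/(h^2 + 5*h - 6)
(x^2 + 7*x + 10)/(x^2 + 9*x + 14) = (x + 5)/(x + 7)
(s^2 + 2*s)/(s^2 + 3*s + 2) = s/(s + 1)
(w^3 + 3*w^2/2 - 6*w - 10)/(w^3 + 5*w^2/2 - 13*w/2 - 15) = (w + 2)/(w + 3)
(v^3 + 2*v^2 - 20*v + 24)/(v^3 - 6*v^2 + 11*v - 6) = (v^2 + 4*v - 12)/(v^2 - 4*v + 3)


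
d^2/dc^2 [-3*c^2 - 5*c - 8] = -6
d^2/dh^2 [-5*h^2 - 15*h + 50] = -10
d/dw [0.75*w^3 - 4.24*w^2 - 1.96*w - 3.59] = 2.25*w^2 - 8.48*w - 1.96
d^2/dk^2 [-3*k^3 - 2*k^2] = -18*k - 4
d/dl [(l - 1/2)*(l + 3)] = 2*l + 5/2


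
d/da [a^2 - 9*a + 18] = 2*a - 9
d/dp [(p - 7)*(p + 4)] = 2*p - 3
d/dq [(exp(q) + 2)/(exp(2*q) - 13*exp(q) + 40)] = (-(exp(q) + 2)*(2*exp(q) - 13) + exp(2*q) - 13*exp(q) + 40)*exp(q)/(exp(2*q) - 13*exp(q) + 40)^2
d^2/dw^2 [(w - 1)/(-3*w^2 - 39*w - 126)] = 2*(-(w - 1)*(2*w + 13)^2 + 3*(w + 4)*(w^2 + 13*w + 42))/(3*(w^2 + 13*w + 42)^3)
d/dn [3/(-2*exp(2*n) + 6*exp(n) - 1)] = (12*exp(n) - 18)*exp(n)/(2*exp(2*n) - 6*exp(n) + 1)^2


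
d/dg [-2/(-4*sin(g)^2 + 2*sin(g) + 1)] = 4*(1 - 4*sin(g))*cos(g)/(-4*sin(g)^2 + 2*sin(g) + 1)^2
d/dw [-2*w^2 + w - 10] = 1 - 4*w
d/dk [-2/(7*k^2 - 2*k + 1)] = 4*(7*k - 1)/(7*k^2 - 2*k + 1)^2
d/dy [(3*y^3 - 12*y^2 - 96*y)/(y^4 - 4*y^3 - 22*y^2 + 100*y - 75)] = 3*(-y^6 + 8*y^5 + 58*y^4 - 56*y^3 - 1329*y^2 + 600*y + 2400)/(y^8 - 8*y^7 - 28*y^6 + 376*y^5 - 466*y^4 - 3800*y^3 + 13300*y^2 - 15000*y + 5625)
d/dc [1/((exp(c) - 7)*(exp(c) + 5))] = 2*(1 - exp(c))*exp(c)/(exp(4*c) - 4*exp(3*c) - 66*exp(2*c) + 140*exp(c) + 1225)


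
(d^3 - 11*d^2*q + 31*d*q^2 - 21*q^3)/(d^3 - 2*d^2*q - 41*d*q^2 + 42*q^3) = (d - 3*q)/(d + 6*q)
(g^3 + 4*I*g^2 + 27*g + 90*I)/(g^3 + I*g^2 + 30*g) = (g + 3*I)/g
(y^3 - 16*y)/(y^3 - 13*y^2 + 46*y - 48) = y*(y^2 - 16)/(y^3 - 13*y^2 + 46*y - 48)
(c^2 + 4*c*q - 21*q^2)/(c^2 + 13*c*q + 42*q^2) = (c - 3*q)/(c + 6*q)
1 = 1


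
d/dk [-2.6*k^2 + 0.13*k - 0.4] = 0.13 - 5.2*k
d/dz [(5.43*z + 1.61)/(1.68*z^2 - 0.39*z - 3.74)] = (9.1224*z^2 - 2.1177*z - (3.36*z - 0.39)*(5.43*z + 1.61) - 20.3082)/(-1.68*z^2 + 0.39*z + 3.74)^2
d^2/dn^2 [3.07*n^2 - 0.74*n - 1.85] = 6.14000000000000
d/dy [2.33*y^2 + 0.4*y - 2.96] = 4.66*y + 0.4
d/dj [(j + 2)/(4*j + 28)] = 5/(4*(j + 7)^2)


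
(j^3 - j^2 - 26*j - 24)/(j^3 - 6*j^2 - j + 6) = (j + 4)/(j - 1)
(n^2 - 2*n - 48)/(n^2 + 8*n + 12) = (n - 8)/(n + 2)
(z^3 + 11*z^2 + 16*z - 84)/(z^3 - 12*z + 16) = (z^2 + 13*z + 42)/(z^2 + 2*z - 8)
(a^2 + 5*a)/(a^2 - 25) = a/(a - 5)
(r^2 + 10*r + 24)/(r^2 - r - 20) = (r + 6)/(r - 5)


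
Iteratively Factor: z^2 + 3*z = (z)*(z + 3)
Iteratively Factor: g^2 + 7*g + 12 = (g + 3)*(g + 4)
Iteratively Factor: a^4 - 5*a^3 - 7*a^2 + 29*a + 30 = (a - 3)*(a^3 - 2*a^2 - 13*a - 10) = (a - 5)*(a - 3)*(a^2 + 3*a + 2) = (a - 5)*(a - 3)*(a + 2)*(a + 1)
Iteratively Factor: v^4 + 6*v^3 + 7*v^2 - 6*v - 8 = (v - 1)*(v^3 + 7*v^2 + 14*v + 8) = (v - 1)*(v + 4)*(v^2 + 3*v + 2) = (v - 1)*(v + 1)*(v + 4)*(v + 2)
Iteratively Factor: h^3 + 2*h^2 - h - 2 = (h + 1)*(h^2 + h - 2) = (h - 1)*(h + 1)*(h + 2)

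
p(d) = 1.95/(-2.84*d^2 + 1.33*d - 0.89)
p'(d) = 1.95*(5.68*d - 1.33)/(-2.84*d^2 + 1.33*d - 0.89)^2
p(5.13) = -0.03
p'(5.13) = 0.01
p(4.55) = -0.04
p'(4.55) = 0.02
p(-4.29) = -0.03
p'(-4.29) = -0.01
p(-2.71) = -0.08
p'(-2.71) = -0.05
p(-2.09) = -0.12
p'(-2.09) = -0.10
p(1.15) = -0.63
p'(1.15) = 1.04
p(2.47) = -0.13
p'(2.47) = 0.11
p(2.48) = -0.13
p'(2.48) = 0.11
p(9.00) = -0.01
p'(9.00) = 0.00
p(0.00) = -2.19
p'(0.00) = -3.27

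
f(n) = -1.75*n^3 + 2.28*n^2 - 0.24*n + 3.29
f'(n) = -5.25*n^2 + 4.56*n - 0.24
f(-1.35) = 12.07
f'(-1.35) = -15.96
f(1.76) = 0.39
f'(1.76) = -8.48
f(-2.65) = 52.50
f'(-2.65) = -49.19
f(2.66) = -14.15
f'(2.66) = -25.26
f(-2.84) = 62.45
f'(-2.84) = -55.53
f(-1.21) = 10.02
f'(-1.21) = -13.44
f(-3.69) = 123.15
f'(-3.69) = -88.55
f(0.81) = 3.66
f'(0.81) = 0.01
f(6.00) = -294.07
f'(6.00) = -161.88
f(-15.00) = 6426.14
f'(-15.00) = -1249.89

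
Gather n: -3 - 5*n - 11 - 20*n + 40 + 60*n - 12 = 35*n + 14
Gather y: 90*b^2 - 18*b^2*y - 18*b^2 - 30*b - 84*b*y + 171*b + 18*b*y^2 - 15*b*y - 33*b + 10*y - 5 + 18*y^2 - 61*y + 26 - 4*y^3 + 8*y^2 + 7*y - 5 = 72*b^2 + 108*b - 4*y^3 + y^2*(18*b + 26) + y*(-18*b^2 - 99*b - 44) + 16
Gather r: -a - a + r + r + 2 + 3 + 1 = -2*a + 2*r + 6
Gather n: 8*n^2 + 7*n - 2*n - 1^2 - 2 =8*n^2 + 5*n - 3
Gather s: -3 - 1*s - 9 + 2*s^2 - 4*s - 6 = 2*s^2 - 5*s - 18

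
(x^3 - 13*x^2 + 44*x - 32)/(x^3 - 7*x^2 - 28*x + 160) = (x - 1)/(x + 5)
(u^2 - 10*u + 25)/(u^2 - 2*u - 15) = (u - 5)/(u + 3)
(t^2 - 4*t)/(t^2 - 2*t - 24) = t*(4 - t)/(-t^2 + 2*t + 24)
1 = 1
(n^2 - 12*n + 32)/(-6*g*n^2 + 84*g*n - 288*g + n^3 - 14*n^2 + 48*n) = (4 - n)/(6*g*n - 36*g - n^2 + 6*n)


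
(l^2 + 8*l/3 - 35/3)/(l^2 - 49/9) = 3*(l + 5)/(3*l + 7)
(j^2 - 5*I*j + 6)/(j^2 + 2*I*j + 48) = (j + I)/(j + 8*I)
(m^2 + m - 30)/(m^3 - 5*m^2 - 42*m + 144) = (m - 5)/(m^2 - 11*m + 24)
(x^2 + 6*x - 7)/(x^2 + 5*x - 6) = (x + 7)/(x + 6)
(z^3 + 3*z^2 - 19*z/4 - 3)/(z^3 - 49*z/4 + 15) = (2*z + 1)/(2*z - 5)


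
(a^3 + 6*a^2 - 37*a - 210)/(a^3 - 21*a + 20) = (a^2 + a - 42)/(a^2 - 5*a + 4)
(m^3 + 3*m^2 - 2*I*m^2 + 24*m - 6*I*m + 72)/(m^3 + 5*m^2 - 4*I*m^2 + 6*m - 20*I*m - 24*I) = (m^2 - 2*I*m + 24)/(m^2 + m*(2 - 4*I) - 8*I)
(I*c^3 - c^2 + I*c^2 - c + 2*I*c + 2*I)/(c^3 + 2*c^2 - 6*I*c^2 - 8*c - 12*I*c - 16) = (I*c^3 + c^2*(-1 + I) + c*(-1 + 2*I) + 2*I)/(c^3 + c^2*(2 - 6*I) + c*(-8 - 12*I) - 16)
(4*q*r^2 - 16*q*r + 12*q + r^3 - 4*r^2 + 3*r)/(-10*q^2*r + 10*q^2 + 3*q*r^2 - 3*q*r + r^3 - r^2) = (-4*q*r + 12*q - r^2 + 3*r)/(10*q^2 - 3*q*r - r^2)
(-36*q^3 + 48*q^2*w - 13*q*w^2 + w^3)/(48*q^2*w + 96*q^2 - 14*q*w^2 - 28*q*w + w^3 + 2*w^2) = (-6*q^2 + 7*q*w - w^2)/(8*q*w + 16*q - w^2 - 2*w)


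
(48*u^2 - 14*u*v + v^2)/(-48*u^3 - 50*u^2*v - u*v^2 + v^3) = (-6*u + v)/(6*u^2 + 7*u*v + v^2)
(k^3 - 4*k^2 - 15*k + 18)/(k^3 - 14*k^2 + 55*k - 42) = (k + 3)/(k - 7)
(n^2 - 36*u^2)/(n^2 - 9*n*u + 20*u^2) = (n^2 - 36*u^2)/(n^2 - 9*n*u + 20*u^2)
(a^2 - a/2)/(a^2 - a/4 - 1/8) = 4*a/(4*a + 1)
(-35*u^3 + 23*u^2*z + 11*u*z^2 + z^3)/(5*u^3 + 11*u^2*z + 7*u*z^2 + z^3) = (-7*u^2 + 6*u*z + z^2)/(u^2 + 2*u*z + z^2)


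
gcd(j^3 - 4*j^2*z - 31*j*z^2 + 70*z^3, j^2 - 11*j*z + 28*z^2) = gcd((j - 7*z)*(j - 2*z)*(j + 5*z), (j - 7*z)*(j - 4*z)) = -j + 7*z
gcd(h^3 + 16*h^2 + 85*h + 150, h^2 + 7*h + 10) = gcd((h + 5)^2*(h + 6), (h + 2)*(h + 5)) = h + 5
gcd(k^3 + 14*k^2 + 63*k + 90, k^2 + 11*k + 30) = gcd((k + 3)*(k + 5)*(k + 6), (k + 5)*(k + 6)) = k^2 + 11*k + 30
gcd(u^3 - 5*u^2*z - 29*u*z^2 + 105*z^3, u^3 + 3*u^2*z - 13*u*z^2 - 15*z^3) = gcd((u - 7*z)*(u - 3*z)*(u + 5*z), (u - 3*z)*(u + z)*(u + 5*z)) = -u^2 - 2*u*z + 15*z^2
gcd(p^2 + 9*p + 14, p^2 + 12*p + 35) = p + 7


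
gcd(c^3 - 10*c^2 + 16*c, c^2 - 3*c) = c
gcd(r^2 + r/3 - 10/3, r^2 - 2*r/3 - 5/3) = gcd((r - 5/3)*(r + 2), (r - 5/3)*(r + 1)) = r - 5/3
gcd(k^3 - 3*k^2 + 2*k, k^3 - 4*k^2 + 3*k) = k^2 - k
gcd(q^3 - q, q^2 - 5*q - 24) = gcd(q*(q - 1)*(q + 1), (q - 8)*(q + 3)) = 1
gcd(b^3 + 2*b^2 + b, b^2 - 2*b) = b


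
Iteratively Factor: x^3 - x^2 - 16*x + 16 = (x - 4)*(x^2 + 3*x - 4) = (x - 4)*(x - 1)*(x + 4)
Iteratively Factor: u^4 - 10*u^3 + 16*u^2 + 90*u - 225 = (u - 5)*(u^3 - 5*u^2 - 9*u + 45) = (u - 5)*(u + 3)*(u^2 - 8*u + 15) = (u - 5)*(u - 3)*(u + 3)*(u - 5)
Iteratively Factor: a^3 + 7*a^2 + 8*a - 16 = (a + 4)*(a^2 + 3*a - 4) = (a + 4)^2*(a - 1)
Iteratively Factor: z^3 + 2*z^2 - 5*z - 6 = (z + 3)*(z^2 - z - 2) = (z + 1)*(z + 3)*(z - 2)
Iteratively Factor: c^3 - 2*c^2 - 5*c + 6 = (c - 1)*(c^2 - c - 6) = (c - 1)*(c + 2)*(c - 3)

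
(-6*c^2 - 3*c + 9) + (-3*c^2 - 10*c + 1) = -9*c^2 - 13*c + 10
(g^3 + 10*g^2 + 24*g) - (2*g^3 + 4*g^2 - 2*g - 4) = -g^3 + 6*g^2 + 26*g + 4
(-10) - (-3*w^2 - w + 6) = 3*w^2 + w - 16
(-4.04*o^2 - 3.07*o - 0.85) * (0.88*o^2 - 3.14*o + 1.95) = -3.5552*o^4 + 9.984*o^3 + 1.0138*o^2 - 3.3175*o - 1.6575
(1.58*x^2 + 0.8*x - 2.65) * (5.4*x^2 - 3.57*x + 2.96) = 8.532*x^4 - 1.3206*x^3 - 12.4892*x^2 + 11.8285*x - 7.844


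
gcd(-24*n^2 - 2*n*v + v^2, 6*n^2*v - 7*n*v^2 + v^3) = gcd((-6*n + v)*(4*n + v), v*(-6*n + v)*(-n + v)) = -6*n + v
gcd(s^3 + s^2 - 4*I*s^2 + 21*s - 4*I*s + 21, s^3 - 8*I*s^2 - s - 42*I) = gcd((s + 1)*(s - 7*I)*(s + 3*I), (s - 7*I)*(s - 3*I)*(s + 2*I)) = s - 7*I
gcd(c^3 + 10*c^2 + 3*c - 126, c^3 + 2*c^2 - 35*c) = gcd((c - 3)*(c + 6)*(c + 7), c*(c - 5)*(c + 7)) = c + 7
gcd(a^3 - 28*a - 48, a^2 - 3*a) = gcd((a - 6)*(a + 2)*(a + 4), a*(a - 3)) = 1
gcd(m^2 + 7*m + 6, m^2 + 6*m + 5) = m + 1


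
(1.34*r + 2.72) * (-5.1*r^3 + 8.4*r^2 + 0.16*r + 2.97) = -6.834*r^4 - 2.616*r^3 + 23.0624*r^2 + 4.415*r + 8.0784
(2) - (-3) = 5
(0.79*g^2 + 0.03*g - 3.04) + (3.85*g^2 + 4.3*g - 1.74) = 4.64*g^2 + 4.33*g - 4.78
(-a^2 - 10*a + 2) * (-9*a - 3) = 9*a^3 + 93*a^2 + 12*a - 6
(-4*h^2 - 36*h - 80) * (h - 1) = -4*h^3 - 32*h^2 - 44*h + 80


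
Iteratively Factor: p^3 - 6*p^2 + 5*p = (p - 1)*(p^2 - 5*p) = p*(p - 1)*(p - 5)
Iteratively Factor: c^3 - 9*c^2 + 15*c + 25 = (c + 1)*(c^2 - 10*c + 25) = (c - 5)*(c + 1)*(c - 5)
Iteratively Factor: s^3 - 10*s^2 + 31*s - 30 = (s - 3)*(s^2 - 7*s + 10) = (s - 5)*(s - 3)*(s - 2)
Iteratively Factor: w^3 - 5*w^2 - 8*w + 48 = (w - 4)*(w^2 - w - 12) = (w - 4)*(w + 3)*(w - 4)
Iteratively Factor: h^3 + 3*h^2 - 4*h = (h + 4)*(h^2 - h) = (h - 1)*(h + 4)*(h)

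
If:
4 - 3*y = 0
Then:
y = 4/3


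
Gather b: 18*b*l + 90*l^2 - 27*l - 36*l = 18*b*l + 90*l^2 - 63*l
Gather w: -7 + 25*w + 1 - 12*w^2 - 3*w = -12*w^2 + 22*w - 6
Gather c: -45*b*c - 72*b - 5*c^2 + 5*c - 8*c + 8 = -72*b - 5*c^2 + c*(-45*b - 3) + 8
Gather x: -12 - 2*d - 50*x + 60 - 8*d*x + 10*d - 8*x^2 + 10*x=8*d - 8*x^2 + x*(-8*d - 40) + 48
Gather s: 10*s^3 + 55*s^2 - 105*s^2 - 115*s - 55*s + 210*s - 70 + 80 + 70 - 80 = 10*s^3 - 50*s^2 + 40*s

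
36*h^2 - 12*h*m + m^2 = (-6*h + m)^2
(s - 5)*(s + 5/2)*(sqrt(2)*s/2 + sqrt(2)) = sqrt(2)*s^3/2 - sqrt(2)*s^2/4 - 35*sqrt(2)*s/4 - 25*sqrt(2)/2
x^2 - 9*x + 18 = (x - 6)*(x - 3)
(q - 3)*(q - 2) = q^2 - 5*q + 6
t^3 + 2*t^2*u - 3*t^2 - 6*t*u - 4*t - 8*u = (t - 4)*(t + 1)*(t + 2*u)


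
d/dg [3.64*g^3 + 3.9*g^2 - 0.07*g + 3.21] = 10.92*g^2 + 7.8*g - 0.07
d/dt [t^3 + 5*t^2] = t*(3*t + 10)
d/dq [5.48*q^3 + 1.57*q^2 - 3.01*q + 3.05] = 16.44*q^2 + 3.14*q - 3.01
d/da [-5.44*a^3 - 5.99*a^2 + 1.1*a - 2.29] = -16.32*a^2 - 11.98*a + 1.1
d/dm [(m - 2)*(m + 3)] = 2*m + 1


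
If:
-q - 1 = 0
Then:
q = -1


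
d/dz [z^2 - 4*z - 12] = 2*z - 4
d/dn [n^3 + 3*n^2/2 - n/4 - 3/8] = 3*n^2 + 3*n - 1/4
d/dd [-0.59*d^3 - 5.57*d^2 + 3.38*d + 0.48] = -1.77*d^2 - 11.14*d + 3.38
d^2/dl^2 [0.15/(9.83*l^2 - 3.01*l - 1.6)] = (28.98867*l^2 - 8.87649*l - 0.15*(19.66*l - 3.01)*(39.32*l - 6.02) - 4.7184)/(-9.83*l^2 + 3.01*l + 1.6)^3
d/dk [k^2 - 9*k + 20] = 2*k - 9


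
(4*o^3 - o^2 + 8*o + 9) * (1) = 4*o^3 - o^2 + 8*o + 9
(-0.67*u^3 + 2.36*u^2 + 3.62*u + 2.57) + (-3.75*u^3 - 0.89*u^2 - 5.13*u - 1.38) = -4.42*u^3 + 1.47*u^2 - 1.51*u + 1.19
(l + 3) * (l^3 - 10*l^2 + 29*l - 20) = l^4 - 7*l^3 - l^2 + 67*l - 60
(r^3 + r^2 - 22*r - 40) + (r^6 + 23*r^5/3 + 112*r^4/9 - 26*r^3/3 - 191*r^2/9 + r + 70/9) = r^6 + 23*r^5/3 + 112*r^4/9 - 23*r^3/3 - 182*r^2/9 - 21*r - 290/9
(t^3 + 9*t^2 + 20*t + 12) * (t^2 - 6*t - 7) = t^5 + 3*t^4 - 41*t^3 - 171*t^2 - 212*t - 84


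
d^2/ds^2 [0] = 0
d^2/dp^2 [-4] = 0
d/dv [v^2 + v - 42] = 2*v + 1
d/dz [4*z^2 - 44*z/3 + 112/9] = 8*z - 44/3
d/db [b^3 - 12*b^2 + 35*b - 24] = 3*b^2 - 24*b + 35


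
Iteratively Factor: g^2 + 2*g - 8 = (g + 4)*(g - 2)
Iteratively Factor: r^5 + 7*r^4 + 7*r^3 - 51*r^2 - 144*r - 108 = (r + 3)*(r^4 + 4*r^3 - 5*r^2 - 36*r - 36) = (r + 2)*(r + 3)*(r^3 + 2*r^2 - 9*r - 18) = (r - 3)*(r + 2)*(r + 3)*(r^2 + 5*r + 6) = (r - 3)*(r + 2)^2*(r + 3)*(r + 3)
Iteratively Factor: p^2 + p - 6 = (p + 3)*(p - 2)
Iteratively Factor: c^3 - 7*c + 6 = (c - 2)*(c^2 + 2*c - 3) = (c - 2)*(c - 1)*(c + 3)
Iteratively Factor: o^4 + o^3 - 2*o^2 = (o)*(o^3 + o^2 - 2*o) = o*(o - 1)*(o^2 + 2*o) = o*(o - 1)*(o + 2)*(o)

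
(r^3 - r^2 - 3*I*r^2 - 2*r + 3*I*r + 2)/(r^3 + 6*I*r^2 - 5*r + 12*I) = (r^2 - r*(1 + 2*I) + 2*I)/(r^2 + 7*I*r - 12)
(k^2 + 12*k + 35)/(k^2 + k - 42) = (k + 5)/(k - 6)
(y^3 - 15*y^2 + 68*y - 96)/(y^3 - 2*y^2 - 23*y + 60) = (y - 8)/(y + 5)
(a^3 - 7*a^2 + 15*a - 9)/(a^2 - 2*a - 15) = (-a^3 + 7*a^2 - 15*a + 9)/(-a^2 + 2*a + 15)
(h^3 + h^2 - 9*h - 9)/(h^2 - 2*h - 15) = (h^2 - 2*h - 3)/(h - 5)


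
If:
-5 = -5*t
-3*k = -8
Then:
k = 8/3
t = 1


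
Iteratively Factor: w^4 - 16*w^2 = (w + 4)*(w^3 - 4*w^2) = w*(w + 4)*(w^2 - 4*w) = w^2*(w + 4)*(w - 4)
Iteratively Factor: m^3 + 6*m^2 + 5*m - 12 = (m + 3)*(m^2 + 3*m - 4) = (m + 3)*(m + 4)*(m - 1)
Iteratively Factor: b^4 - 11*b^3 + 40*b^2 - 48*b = (b - 4)*(b^3 - 7*b^2 + 12*b) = b*(b - 4)*(b^2 - 7*b + 12) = b*(b - 4)^2*(b - 3)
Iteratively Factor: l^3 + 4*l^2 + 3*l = (l + 3)*(l^2 + l) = l*(l + 3)*(l + 1)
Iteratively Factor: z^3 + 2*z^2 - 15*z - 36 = (z + 3)*(z^2 - z - 12) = (z + 3)^2*(z - 4)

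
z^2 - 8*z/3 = z*(z - 8/3)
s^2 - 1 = (s - 1)*(s + 1)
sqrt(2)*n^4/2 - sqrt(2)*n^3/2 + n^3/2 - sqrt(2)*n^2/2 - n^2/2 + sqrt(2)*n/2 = n*(n - 1)*(n - sqrt(2)/2)*(sqrt(2)*n/2 + 1)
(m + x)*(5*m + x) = 5*m^2 + 6*m*x + x^2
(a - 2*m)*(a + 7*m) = a^2 + 5*a*m - 14*m^2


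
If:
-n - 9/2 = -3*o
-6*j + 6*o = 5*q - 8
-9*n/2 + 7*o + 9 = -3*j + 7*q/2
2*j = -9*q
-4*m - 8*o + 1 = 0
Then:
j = 4095/164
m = -6195/164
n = 2154/41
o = 1559/82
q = -455/82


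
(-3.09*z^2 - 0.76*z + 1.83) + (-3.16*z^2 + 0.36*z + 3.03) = -6.25*z^2 - 0.4*z + 4.86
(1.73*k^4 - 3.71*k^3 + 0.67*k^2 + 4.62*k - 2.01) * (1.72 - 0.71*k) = -1.2283*k^5 + 5.6097*k^4 - 6.8569*k^3 - 2.1278*k^2 + 9.3735*k - 3.4572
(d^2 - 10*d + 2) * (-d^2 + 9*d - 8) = -d^4 + 19*d^3 - 100*d^2 + 98*d - 16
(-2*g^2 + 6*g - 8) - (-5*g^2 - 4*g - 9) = 3*g^2 + 10*g + 1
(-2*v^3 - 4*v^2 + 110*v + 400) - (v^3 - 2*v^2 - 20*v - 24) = -3*v^3 - 2*v^2 + 130*v + 424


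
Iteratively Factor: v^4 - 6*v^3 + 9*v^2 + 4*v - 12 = (v - 3)*(v^3 - 3*v^2 + 4) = (v - 3)*(v - 2)*(v^2 - v - 2) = (v - 3)*(v - 2)*(v + 1)*(v - 2)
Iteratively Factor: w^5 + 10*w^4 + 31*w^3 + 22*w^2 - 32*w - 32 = (w + 2)*(w^4 + 8*w^3 + 15*w^2 - 8*w - 16) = (w + 2)*(w + 4)*(w^3 + 4*w^2 - w - 4) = (w - 1)*(w + 2)*(w + 4)*(w^2 + 5*w + 4) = (w - 1)*(w + 1)*(w + 2)*(w + 4)*(w + 4)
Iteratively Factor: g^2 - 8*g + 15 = (g - 5)*(g - 3)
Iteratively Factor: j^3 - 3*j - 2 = (j + 1)*(j^2 - j - 2) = (j + 1)^2*(j - 2)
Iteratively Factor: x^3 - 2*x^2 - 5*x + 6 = (x - 1)*(x^2 - x - 6) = (x - 1)*(x + 2)*(x - 3)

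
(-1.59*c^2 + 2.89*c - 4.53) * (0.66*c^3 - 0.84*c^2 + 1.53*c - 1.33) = -1.0494*c^5 + 3.243*c^4 - 7.8501*c^3 + 10.3416*c^2 - 10.7746*c + 6.0249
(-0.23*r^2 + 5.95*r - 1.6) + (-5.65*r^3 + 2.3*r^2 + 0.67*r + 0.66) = -5.65*r^3 + 2.07*r^2 + 6.62*r - 0.94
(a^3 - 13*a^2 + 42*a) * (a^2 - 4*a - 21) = a^5 - 17*a^4 + 73*a^3 + 105*a^2 - 882*a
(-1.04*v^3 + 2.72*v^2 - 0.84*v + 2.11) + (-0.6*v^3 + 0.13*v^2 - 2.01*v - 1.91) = -1.64*v^3 + 2.85*v^2 - 2.85*v + 0.2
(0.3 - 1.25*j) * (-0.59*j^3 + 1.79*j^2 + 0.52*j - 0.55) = 0.7375*j^4 - 2.4145*j^3 - 0.113*j^2 + 0.8435*j - 0.165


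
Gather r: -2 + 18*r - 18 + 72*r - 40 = 90*r - 60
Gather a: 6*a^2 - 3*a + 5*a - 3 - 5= 6*a^2 + 2*a - 8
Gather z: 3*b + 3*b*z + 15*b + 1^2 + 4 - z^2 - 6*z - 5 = 18*b - z^2 + z*(3*b - 6)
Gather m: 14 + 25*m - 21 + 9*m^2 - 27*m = 9*m^2 - 2*m - 7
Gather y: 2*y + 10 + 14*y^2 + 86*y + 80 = 14*y^2 + 88*y + 90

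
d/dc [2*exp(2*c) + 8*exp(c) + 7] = 4*(exp(c) + 2)*exp(c)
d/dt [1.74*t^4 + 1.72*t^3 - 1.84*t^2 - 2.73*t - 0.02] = 6.96*t^3 + 5.16*t^2 - 3.68*t - 2.73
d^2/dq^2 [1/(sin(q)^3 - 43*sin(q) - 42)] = (9*sin(q)^6 - 98*sin(q)^4 + 378*sin(q)^3 + 2107*sin(q)^2 - 2058*sin(q) - 3698)/(-sin(q)^3 + 43*sin(q) + 42)^3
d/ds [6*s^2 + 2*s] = 12*s + 2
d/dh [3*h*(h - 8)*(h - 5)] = 9*h^2 - 78*h + 120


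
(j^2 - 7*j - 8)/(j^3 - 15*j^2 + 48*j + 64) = 1/(j - 8)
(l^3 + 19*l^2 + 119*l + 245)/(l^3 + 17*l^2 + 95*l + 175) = (l + 7)/(l + 5)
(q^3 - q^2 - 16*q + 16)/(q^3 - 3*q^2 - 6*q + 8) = (q + 4)/(q + 2)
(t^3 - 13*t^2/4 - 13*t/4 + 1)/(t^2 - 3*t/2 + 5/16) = 4*(t^2 - 3*t - 4)/(4*t - 5)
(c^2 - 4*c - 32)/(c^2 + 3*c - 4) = (c - 8)/(c - 1)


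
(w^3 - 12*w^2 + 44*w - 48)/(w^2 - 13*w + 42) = (w^2 - 6*w + 8)/(w - 7)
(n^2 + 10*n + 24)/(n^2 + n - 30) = (n + 4)/(n - 5)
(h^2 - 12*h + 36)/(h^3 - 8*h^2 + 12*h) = (h - 6)/(h*(h - 2))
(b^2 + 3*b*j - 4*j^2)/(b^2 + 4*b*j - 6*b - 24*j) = (b - j)/(b - 6)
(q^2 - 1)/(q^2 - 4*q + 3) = (q + 1)/(q - 3)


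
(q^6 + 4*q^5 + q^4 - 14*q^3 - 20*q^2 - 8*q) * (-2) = -2*q^6 - 8*q^5 - 2*q^4 + 28*q^3 + 40*q^2 + 16*q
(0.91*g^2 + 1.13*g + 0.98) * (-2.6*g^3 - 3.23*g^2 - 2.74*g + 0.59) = -2.366*g^5 - 5.8773*g^4 - 8.6913*g^3 - 5.7247*g^2 - 2.0185*g + 0.5782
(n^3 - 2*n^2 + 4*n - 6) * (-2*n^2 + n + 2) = -2*n^5 + 5*n^4 - 8*n^3 + 12*n^2 + 2*n - 12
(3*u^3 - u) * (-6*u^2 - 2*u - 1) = -18*u^5 - 6*u^4 + 3*u^3 + 2*u^2 + u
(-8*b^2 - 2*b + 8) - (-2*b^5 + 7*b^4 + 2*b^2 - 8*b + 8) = 2*b^5 - 7*b^4 - 10*b^2 + 6*b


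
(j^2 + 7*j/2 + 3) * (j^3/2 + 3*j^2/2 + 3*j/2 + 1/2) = j^5/2 + 13*j^4/4 + 33*j^3/4 + 41*j^2/4 + 25*j/4 + 3/2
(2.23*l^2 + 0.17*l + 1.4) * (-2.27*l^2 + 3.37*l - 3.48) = -5.0621*l^4 + 7.1292*l^3 - 10.3655*l^2 + 4.1264*l - 4.872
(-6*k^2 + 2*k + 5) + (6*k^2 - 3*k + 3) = 8 - k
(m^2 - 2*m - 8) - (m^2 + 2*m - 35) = 27 - 4*m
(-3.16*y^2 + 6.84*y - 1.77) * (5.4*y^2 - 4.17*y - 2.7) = -17.064*y^4 + 50.1132*y^3 - 29.5488*y^2 - 11.0871*y + 4.779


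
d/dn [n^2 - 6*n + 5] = 2*n - 6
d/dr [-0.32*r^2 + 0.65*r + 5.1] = 0.65 - 0.64*r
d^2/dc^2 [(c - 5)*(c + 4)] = 2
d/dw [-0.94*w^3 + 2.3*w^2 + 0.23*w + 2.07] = -2.82*w^2 + 4.6*w + 0.23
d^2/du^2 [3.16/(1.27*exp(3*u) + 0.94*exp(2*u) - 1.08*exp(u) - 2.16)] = ((-36.1188*exp(2*u) - 11.8816*exp(u) + 3.4128)*(1.27*exp(3*u) + 0.94*exp(2*u) - 1.08*exp(u) - 2.16) + 3.16*(3.81*exp(2*u) + 1.88*exp(u) - 1.08)*(7.62*exp(2*u) + 3.76*exp(u) - 2.16)*exp(u))*exp(u)/(1.27*exp(3*u) + 0.94*exp(2*u) - 1.08*exp(u) - 2.16)^3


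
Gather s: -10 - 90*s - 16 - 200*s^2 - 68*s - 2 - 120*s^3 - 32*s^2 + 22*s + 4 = -120*s^3 - 232*s^2 - 136*s - 24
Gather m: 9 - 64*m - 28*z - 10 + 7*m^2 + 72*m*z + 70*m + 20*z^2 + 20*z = 7*m^2 + m*(72*z + 6) + 20*z^2 - 8*z - 1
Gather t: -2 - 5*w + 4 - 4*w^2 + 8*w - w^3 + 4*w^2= -w^3 + 3*w + 2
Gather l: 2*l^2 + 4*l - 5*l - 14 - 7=2*l^2 - l - 21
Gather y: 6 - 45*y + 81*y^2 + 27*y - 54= 81*y^2 - 18*y - 48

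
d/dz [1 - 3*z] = -3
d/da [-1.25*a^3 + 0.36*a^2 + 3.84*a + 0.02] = -3.75*a^2 + 0.72*a + 3.84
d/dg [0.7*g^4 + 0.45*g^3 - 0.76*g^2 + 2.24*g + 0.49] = 2.8*g^3 + 1.35*g^2 - 1.52*g + 2.24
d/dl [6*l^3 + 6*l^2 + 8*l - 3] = 18*l^2 + 12*l + 8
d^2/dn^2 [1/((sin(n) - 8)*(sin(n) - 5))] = (-4*sin(n)^4 + 39*sin(n)^3 - 3*sin(n)^2 - 598*sin(n) + 258)/((sin(n) - 8)^3*(sin(n) - 5)^3)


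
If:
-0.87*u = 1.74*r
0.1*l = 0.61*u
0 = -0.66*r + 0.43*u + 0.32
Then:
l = -2.57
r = 0.21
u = -0.42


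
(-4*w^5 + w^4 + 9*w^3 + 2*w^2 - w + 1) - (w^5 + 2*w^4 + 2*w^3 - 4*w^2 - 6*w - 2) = -5*w^5 - w^4 + 7*w^3 + 6*w^2 + 5*w + 3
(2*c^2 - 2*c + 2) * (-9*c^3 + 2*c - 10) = -18*c^5 + 18*c^4 - 14*c^3 - 24*c^2 + 24*c - 20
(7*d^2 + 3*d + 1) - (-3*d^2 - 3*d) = 10*d^2 + 6*d + 1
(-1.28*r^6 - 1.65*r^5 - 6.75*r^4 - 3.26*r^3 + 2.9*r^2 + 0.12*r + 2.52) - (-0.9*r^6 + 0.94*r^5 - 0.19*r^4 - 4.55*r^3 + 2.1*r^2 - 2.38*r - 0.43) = -0.38*r^6 - 2.59*r^5 - 6.56*r^4 + 1.29*r^3 + 0.8*r^2 + 2.5*r + 2.95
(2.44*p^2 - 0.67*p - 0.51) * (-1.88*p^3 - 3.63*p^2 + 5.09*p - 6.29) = -4.5872*p^5 - 7.5976*p^4 + 15.8105*p^3 - 16.9066*p^2 + 1.6184*p + 3.2079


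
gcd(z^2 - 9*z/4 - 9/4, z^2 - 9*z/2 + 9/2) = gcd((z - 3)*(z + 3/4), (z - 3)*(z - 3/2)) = z - 3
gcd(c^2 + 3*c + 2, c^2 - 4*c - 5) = c + 1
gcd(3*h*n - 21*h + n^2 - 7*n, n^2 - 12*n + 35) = n - 7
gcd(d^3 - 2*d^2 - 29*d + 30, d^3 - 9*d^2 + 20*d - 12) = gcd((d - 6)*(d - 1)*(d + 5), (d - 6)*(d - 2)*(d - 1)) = d^2 - 7*d + 6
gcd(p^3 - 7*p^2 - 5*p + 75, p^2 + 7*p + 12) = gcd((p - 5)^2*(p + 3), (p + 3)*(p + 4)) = p + 3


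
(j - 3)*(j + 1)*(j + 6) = j^3 + 4*j^2 - 15*j - 18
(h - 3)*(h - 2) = h^2 - 5*h + 6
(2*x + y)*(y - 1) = 2*x*y - 2*x + y^2 - y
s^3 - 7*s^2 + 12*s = s*(s - 4)*(s - 3)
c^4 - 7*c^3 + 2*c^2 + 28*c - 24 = (c - 6)*(c - 2)*(c - 1)*(c + 2)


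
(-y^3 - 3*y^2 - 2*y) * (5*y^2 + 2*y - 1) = -5*y^5 - 17*y^4 - 15*y^3 - y^2 + 2*y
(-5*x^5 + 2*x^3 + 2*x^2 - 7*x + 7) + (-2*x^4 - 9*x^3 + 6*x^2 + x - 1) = -5*x^5 - 2*x^4 - 7*x^3 + 8*x^2 - 6*x + 6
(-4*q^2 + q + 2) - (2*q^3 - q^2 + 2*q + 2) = -2*q^3 - 3*q^2 - q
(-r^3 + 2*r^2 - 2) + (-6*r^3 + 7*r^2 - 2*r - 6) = -7*r^3 + 9*r^2 - 2*r - 8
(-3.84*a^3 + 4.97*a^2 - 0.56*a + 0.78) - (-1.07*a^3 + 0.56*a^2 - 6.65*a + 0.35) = -2.77*a^3 + 4.41*a^2 + 6.09*a + 0.43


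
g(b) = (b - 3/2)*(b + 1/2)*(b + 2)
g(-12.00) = -1552.50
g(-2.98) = -10.89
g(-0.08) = -1.27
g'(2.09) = 14.53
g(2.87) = 22.48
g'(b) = (b - 3/2)*(b + 1/2) + (b - 3/2)*(b + 2) + (b + 1/2)*(b + 2) = 3*b^2 + 2*b - 11/4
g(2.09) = 6.25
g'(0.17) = -2.32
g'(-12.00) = 405.25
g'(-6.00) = 93.25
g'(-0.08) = -2.89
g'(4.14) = 56.95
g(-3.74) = -29.54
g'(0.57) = -0.64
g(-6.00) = -165.00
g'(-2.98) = 17.93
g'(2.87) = 27.70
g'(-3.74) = 31.73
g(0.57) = -2.56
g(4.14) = 75.21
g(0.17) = -1.93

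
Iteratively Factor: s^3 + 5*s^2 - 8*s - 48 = (s - 3)*(s^2 + 8*s + 16) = (s - 3)*(s + 4)*(s + 4)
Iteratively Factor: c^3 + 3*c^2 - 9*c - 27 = (c + 3)*(c^2 - 9) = (c + 3)^2*(c - 3)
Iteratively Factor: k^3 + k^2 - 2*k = (k + 2)*(k^2 - k) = (k - 1)*(k + 2)*(k)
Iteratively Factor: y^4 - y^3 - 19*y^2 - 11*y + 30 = (y + 3)*(y^3 - 4*y^2 - 7*y + 10) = (y - 1)*(y + 3)*(y^2 - 3*y - 10) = (y - 5)*(y - 1)*(y + 3)*(y + 2)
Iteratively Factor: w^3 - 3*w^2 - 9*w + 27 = (w - 3)*(w^2 - 9) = (w - 3)*(w + 3)*(w - 3)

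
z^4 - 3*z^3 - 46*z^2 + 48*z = z*(z - 8)*(z - 1)*(z + 6)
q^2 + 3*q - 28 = (q - 4)*(q + 7)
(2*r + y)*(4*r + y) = 8*r^2 + 6*r*y + y^2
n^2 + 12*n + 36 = (n + 6)^2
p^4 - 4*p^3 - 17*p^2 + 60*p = p*(p - 5)*(p - 3)*(p + 4)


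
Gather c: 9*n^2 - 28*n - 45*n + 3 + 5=9*n^2 - 73*n + 8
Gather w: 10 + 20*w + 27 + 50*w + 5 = 70*w + 42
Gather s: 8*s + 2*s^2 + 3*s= 2*s^2 + 11*s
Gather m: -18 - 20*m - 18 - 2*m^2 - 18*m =-2*m^2 - 38*m - 36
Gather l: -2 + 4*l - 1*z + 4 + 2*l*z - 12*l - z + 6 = l*(2*z - 8) - 2*z + 8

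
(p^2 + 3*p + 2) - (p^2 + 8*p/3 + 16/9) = p/3 + 2/9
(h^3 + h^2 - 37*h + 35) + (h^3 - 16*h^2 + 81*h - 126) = 2*h^3 - 15*h^2 + 44*h - 91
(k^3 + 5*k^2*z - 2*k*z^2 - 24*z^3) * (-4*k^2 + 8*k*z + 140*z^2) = -4*k^5 - 12*k^4*z + 188*k^3*z^2 + 780*k^2*z^3 - 472*k*z^4 - 3360*z^5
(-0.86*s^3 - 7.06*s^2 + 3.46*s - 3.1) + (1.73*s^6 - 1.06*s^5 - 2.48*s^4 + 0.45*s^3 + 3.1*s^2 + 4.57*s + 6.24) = 1.73*s^6 - 1.06*s^5 - 2.48*s^4 - 0.41*s^3 - 3.96*s^2 + 8.03*s + 3.14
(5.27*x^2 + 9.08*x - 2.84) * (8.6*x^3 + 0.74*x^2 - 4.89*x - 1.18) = 45.322*x^5 + 81.9878*x^4 - 43.4751*x^3 - 52.7214*x^2 + 3.1732*x + 3.3512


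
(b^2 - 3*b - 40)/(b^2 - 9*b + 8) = (b + 5)/(b - 1)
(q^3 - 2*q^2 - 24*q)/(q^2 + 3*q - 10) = q*(q^2 - 2*q - 24)/(q^2 + 3*q - 10)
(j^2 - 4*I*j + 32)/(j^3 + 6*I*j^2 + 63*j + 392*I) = (j + 4*I)/(j^2 + 14*I*j - 49)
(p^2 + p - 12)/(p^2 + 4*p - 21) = (p + 4)/(p + 7)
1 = 1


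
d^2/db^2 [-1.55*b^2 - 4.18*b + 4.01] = -3.10000000000000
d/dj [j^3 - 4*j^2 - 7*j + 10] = 3*j^2 - 8*j - 7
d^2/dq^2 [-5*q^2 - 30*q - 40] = -10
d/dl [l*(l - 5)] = 2*l - 5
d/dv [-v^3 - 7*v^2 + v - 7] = -3*v^2 - 14*v + 1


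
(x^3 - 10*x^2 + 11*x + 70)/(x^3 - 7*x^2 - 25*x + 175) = (x + 2)/(x + 5)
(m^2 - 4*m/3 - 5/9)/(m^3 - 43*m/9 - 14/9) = (3*m - 5)/(3*m^2 - m - 14)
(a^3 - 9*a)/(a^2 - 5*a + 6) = a*(a + 3)/(a - 2)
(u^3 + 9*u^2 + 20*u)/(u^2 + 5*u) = u + 4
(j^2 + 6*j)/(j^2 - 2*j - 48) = j/(j - 8)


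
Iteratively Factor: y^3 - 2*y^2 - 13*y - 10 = (y + 2)*(y^2 - 4*y - 5) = (y + 1)*(y + 2)*(y - 5)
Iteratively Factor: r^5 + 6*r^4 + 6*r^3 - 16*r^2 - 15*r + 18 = (r - 1)*(r^4 + 7*r^3 + 13*r^2 - 3*r - 18) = (r - 1)*(r + 2)*(r^3 + 5*r^2 + 3*r - 9) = (r - 1)*(r + 2)*(r + 3)*(r^2 + 2*r - 3) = (r - 1)*(r + 2)*(r + 3)^2*(r - 1)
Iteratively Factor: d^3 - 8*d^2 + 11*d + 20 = (d + 1)*(d^2 - 9*d + 20) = (d - 5)*(d + 1)*(d - 4)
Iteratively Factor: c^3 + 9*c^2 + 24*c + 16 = (c + 4)*(c^2 + 5*c + 4) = (c + 4)^2*(c + 1)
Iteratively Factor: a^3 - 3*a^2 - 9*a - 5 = (a + 1)*(a^2 - 4*a - 5) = (a + 1)^2*(a - 5)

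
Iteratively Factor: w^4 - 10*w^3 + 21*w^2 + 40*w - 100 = (w - 5)*(w^3 - 5*w^2 - 4*w + 20) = (w - 5)*(w - 2)*(w^2 - 3*w - 10) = (w - 5)*(w - 2)*(w + 2)*(w - 5)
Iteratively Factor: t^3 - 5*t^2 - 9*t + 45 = (t - 5)*(t^2 - 9) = (t - 5)*(t - 3)*(t + 3)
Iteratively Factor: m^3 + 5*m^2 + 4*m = (m)*(m^2 + 5*m + 4) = m*(m + 1)*(m + 4)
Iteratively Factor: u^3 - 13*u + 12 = (u - 1)*(u^2 + u - 12) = (u - 1)*(u + 4)*(u - 3)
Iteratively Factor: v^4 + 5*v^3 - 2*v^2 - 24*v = (v + 3)*(v^3 + 2*v^2 - 8*v) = (v + 3)*(v + 4)*(v^2 - 2*v) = v*(v + 3)*(v + 4)*(v - 2)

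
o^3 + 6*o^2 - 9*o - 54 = (o - 3)*(o + 3)*(o + 6)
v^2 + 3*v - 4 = (v - 1)*(v + 4)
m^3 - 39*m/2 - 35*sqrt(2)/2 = (m - 7*sqrt(2)/2)*(m + sqrt(2))*(m + 5*sqrt(2)/2)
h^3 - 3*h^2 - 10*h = h*(h - 5)*(h + 2)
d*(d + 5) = d^2 + 5*d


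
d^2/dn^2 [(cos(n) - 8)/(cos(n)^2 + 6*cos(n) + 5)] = (-9*(1 - cos(2*n))^2*cos(n)/4 + 19*(1 - cos(2*n))^2/2 - 901*cos(n)/2 + 93*cos(2*n) + 42*cos(3*n) + cos(5*n)/2 - 501)/((cos(n) + 1)^3*(cos(n) + 5)^3)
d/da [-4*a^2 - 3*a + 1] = -8*a - 3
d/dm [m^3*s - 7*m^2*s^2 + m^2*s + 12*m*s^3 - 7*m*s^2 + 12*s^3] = s*(3*m^2 - 14*m*s + 2*m + 12*s^2 - 7*s)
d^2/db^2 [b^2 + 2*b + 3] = 2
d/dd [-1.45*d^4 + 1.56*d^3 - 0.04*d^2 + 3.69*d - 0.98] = -5.8*d^3 + 4.68*d^2 - 0.08*d + 3.69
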